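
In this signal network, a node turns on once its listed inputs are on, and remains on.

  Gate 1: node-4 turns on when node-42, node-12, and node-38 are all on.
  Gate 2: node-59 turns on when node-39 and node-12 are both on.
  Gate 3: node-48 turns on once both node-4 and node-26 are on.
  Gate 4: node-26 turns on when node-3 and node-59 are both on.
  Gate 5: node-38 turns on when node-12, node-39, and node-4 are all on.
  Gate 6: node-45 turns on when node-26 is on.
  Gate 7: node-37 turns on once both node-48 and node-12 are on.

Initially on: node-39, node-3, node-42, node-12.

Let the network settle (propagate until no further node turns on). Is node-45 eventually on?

Yes

Gate 2: node-39 and node-12 on → node-59 on.
node-3 and node-59 are on, so node-26 turns on (Gate 4).
Gate 6: node-26 on → node-45 on.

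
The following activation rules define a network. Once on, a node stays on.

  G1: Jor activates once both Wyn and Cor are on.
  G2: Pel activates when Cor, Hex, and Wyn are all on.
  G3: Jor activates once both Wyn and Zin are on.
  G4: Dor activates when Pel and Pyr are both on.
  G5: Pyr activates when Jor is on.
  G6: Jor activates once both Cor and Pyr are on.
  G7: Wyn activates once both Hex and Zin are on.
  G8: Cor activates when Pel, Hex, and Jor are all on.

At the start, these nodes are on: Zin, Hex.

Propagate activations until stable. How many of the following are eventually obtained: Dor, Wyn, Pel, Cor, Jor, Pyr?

G7: Hex and Zin on → Wyn on.
Wyn and Zin are on, so Jor activates (G3).
G5: Jor on → Pyr on.
Dor would need Pel and Pyr (G4), but Pel never turns on.
Wyn: reached.
Pel would need Cor, Hex, and Wyn (G2), but Cor never turns on.
Cor would need Pel, Hex, and Jor (G8), but Pel never turns on.
Jor: reached.
Pyr: reached.
Reached: Wyn, Jor, and Pyr — 3 of the 6.

3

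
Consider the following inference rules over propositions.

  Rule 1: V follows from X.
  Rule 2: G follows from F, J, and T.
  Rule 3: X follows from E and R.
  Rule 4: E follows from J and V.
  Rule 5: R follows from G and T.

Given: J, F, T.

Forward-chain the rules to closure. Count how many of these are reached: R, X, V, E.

From F, J, and T, Rule 2 gives G.
From G and T, Rule 5 gives R.
R: reached.
X would need E and R (Rule 3), but E is never established.
V would need X (Rule 1), but X is never established.
E would need J and V (Rule 4), but V is never established.
Reached: R — 1 of the 4.

1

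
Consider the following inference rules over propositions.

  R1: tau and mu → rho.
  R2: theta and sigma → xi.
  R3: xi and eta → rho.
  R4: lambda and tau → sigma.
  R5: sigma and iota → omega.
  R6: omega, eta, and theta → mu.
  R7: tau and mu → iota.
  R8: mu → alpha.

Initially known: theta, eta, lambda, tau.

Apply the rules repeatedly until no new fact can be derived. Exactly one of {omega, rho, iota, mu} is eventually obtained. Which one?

rho

lambda and tau hold, so sigma follows (R4).
theta and sigma hold, so xi follows (R2).
xi and eta hold, so rho follows (R3).
mu would need omega, eta, and theta (R6), but omega is never established. iota would need tau and mu (R7), but mu is never established. omega would need sigma and iota (R5), but iota is never established.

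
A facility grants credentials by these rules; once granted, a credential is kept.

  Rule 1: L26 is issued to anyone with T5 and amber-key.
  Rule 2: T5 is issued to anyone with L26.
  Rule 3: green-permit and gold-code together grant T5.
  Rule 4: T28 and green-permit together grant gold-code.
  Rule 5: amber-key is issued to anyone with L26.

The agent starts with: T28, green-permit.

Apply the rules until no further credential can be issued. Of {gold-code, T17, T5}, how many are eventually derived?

2

Holding T28 and green-permit grants gold-code (Rule 4).
Holding green-permit and gold-code grants T5 (Rule 3).
gold-code: reached.
No rule produces T17, and it is not given.
T5: reached.
Reached: gold-code and T5 — 2 of the 3.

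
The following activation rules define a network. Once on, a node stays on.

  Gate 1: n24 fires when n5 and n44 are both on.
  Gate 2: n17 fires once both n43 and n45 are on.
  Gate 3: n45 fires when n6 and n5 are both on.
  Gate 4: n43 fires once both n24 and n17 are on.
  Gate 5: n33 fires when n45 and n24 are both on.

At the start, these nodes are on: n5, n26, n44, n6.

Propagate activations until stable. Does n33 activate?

Yes

n6 and n5 are on, so n45 fires (Gate 3).
Gate 1: n5 and n44 on → n24 on.
n45 and n24 are on, so n33 fires (Gate 5).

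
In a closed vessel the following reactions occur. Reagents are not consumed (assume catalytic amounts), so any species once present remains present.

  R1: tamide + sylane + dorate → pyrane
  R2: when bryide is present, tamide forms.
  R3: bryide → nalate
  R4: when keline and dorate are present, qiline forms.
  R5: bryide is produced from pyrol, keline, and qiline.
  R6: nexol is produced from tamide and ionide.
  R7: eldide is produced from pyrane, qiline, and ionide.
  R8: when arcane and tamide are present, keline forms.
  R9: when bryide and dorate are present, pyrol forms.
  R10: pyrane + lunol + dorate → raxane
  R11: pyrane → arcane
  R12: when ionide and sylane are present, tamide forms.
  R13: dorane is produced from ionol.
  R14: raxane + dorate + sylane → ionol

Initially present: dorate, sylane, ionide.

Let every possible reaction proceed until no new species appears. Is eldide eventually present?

ionide and sylane present → tamide forms (R12).
tamide, sylane, and dorate present → pyrane forms (R1).
pyrane present → arcane forms (R11).
arcane and tamide present → keline forms (R8).
keline and dorate present → qiline forms (R4).
pyrane, qiline, and ionide present → eldide forms (R7).

Yes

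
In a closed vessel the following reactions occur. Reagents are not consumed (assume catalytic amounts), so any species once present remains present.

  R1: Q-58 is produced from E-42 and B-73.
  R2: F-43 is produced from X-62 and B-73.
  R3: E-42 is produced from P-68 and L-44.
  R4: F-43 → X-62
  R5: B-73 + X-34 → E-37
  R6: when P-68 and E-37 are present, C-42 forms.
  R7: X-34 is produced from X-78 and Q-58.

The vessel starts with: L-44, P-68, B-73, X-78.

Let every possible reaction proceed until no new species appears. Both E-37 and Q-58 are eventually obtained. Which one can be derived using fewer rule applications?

Q-58: P-68 and L-44 present → E-42 forms (R3). E-42 and B-73 present → Q-58 forms (R1). [2 rule applications]
E-37: P-68 and L-44 present → E-42 forms (R3). E-42 and B-73 present → Q-58 forms (R1). X-78 and Q-58 present → X-34 forms (R7). B-73 and X-34 present → E-37 forms (R5). [4 rule applications]
Q-58 needs fewer.

Q-58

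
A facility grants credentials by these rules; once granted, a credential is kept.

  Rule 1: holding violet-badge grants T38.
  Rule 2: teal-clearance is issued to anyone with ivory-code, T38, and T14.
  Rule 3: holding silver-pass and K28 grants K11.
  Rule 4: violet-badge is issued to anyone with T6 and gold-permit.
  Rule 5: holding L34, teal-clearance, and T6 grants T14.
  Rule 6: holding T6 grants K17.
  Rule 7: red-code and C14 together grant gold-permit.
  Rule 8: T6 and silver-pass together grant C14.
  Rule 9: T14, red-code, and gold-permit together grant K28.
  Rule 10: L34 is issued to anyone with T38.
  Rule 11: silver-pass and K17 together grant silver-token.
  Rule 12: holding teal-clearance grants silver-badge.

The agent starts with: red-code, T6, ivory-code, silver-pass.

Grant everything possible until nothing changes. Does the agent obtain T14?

No

T14 would need L34, teal-clearance, and T6 (Rule 5), but teal-clearance is never granted.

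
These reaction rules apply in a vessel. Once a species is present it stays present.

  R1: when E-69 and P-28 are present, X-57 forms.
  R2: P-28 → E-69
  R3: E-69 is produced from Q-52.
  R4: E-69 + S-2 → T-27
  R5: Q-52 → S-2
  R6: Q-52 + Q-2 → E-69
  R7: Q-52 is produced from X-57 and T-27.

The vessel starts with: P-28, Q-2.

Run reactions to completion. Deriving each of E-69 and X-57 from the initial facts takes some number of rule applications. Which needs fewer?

E-69: P-28 present → E-69 forms (R2). [1 rule application]
X-57: P-28 present → E-69 forms (R2). E-69 and P-28 present → X-57 forms (R1). [2 rule applications]
E-69 needs fewer.

E-69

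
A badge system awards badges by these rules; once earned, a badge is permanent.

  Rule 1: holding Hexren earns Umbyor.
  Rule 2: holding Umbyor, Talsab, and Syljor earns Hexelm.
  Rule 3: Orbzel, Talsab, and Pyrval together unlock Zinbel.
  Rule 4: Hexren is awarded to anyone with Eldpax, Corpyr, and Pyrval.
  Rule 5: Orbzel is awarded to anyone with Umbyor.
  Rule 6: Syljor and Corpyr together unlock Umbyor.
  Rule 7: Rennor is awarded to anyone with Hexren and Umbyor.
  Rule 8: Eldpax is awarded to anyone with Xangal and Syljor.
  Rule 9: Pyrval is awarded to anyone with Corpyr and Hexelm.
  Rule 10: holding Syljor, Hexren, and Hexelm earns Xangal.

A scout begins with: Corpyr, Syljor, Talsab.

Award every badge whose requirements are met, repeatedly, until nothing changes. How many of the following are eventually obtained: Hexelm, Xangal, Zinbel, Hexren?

With Syljor and Corpyr, Umbyor is earned (Rule 6).
With Umbyor, Talsab, and Syljor, Hexelm is earned (Rule 2).
With Umbyor, Orbzel is earned (Rule 5).
With Corpyr and Hexelm, Pyrval is earned (Rule 9).
With Orbzel, Talsab, and Pyrval, Zinbel is earned (Rule 3).
Hexelm: reached.
Xangal would need Syljor, Hexren, and Hexelm (Rule 10), but Hexren is never earned.
Zinbel: reached.
Hexren would need Eldpax, Corpyr, and Pyrval (Rule 4), but Eldpax is never earned.
Reached: Hexelm and Zinbel — 2 of the 4.

2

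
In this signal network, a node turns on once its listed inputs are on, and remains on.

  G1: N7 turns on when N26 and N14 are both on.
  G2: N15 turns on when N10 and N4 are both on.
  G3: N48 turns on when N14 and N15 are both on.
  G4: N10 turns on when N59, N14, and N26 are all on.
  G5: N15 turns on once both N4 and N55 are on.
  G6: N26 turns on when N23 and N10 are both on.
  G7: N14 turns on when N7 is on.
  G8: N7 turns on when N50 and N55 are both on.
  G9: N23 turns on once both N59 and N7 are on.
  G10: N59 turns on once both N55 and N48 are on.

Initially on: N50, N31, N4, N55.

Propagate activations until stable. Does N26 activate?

N26 would need N23 and N10 (G6), but N10 never turns on.

No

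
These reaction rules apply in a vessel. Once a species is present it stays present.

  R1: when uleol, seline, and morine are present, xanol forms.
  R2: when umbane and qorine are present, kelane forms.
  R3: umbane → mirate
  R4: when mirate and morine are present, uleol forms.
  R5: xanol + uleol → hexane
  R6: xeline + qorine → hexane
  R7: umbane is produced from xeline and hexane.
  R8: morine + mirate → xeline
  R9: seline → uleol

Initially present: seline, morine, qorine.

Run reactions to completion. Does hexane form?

Yes

seline present → uleol forms (R9).
uleol, seline, and morine present → xanol forms (R1).
xanol and uleol present → hexane forms (R5).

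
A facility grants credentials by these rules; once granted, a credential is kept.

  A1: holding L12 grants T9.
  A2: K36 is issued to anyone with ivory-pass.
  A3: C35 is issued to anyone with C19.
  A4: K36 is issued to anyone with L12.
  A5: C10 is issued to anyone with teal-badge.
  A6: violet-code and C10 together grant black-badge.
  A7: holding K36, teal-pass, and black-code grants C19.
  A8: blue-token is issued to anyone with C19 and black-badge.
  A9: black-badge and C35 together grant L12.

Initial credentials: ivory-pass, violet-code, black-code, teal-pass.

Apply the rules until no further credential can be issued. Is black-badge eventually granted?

black-badge would need violet-code and C10 (A6), but C10 is never granted.

No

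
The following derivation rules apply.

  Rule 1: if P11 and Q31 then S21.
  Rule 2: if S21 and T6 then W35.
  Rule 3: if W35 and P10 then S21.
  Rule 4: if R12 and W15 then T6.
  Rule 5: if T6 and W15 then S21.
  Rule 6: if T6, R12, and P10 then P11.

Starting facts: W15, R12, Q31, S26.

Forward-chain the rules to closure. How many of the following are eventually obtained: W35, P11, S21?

2

From R12 and W15, Rule 4 gives T6.
T6 and W15 hold, so S21 follows (Rule 5).
S21 and T6 hold, so W35 follows (Rule 2).
W35: reached.
P11 would need T6, R12, and P10 (Rule 6), but P10 is never established.
S21: reached.
Reached: W35 and S21 — 2 of the 3.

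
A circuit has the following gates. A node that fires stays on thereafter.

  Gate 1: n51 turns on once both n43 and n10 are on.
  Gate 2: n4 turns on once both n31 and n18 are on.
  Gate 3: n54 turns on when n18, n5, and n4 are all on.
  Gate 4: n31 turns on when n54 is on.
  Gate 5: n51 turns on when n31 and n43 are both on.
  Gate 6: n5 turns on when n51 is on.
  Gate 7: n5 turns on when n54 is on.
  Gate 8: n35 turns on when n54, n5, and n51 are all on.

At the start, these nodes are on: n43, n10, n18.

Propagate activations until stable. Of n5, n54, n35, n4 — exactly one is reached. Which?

n43 and n10 are on, so n51 turns on (Gate 1).
n51 is on, so n5 turns on (Gate 6).
n4 would need n31 and n18 (Gate 2), but n31 never turns on. n35 would need n54, n5, and n51 (Gate 8), but n54 never turns on. n54 would need n18, n5, and n4 (Gate 3), but n4 never turns on.

n5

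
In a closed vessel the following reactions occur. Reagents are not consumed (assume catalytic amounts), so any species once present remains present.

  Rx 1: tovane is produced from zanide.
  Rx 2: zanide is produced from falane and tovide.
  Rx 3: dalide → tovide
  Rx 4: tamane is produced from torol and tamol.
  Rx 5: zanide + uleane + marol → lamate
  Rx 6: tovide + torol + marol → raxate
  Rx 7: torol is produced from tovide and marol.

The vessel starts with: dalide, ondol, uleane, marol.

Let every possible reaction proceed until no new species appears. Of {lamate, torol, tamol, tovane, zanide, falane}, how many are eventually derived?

1

dalide present → tovide forms (Rx 3).
tovide and marol present → torol forms (Rx 7).
lamate would need zanide, uleane, and marol (Rx 5), but zanide never forms.
torol: reached.
No rule produces tamol, and it is not given.
tovane would need zanide (Rx 1), but zanide never forms.
zanide would need falane and tovide (Rx 2), but falane never forms.
No rule produces falane, and it is not given.
Reached: torol — 1 of the 6.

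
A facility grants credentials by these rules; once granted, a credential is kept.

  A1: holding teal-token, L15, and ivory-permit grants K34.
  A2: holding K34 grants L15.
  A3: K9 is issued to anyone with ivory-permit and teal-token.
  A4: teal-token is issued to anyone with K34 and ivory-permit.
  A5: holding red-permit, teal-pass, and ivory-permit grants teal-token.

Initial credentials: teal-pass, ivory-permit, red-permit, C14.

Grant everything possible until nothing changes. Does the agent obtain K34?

No

K34 would need teal-token, L15, and ivory-permit (A1), but L15 is never granted.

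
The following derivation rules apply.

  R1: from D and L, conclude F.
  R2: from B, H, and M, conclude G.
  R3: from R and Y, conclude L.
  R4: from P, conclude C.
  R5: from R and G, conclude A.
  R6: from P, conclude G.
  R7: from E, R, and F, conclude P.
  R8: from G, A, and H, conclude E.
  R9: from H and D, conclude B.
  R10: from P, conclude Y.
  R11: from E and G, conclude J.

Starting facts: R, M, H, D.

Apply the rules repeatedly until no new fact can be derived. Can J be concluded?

H and D hold, so B follows (R9).
From B, H, and M, R2 gives G.
R and G hold, so A follows (R5).
From G, A, and H, R8 gives E.
E and G hold, so J follows (R11).

Yes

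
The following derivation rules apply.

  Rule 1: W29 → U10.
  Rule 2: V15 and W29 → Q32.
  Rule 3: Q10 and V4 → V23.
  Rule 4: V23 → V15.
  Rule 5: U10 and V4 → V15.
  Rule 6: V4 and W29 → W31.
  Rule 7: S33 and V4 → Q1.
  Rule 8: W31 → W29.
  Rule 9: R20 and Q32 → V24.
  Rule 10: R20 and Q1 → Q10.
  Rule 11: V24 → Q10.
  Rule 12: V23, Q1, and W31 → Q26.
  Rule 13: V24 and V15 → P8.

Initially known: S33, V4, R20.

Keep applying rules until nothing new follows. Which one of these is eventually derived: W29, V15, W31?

V15

S33 and V4 hold, so Q1 follows (Rule 7).
R20 and Q1 hold, so Q10 follows (Rule 10).
Q10 and V4 hold, so V23 follows (Rule 3).
From V23, Rule 4 gives V15.
W29 would need W31 (Rule 8), but W31 is never established. W31 would need V4 and W29 (Rule 6), but W29 is never established.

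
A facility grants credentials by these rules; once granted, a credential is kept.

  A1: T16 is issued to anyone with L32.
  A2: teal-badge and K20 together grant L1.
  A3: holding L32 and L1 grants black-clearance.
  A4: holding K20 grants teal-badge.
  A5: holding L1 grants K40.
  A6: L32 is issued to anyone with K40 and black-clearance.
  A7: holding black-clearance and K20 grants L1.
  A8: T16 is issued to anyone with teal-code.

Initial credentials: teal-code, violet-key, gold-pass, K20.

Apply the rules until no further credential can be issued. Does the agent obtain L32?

No

L32 would need K40 and black-clearance (A6), but black-clearance is never granted.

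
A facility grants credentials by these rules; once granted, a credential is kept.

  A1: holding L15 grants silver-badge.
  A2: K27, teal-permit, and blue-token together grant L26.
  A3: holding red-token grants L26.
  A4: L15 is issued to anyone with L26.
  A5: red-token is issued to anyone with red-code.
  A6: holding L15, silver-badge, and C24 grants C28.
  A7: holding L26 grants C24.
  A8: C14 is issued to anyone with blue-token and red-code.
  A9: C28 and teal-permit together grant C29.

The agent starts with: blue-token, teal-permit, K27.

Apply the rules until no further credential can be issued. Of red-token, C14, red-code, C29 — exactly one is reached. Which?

C29

Holding K27, teal-permit, and blue-token grants L26 (A2).
Holding L26 grants L15 (A4).
Holding L26 grants C24 (A7).
Holding L15 grants silver-badge (A1).
Holding L15, silver-badge, and C24 grants C28 (A6).
Holding C28 and teal-permit grants C29 (A9).
No rule produces red-code, and it is not given. C14 would need blue-token and red-code (A8), but red-code is never granted. red-token would need red-code (A5), but red-code is never granted.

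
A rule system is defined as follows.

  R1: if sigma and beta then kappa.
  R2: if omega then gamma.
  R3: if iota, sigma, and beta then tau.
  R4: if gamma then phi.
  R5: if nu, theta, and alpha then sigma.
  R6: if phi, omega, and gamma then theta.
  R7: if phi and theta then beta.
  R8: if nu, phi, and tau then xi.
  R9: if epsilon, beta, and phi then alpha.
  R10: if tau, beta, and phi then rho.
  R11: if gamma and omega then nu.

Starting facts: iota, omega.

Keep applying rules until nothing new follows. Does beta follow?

Yes

From omega, R2 gives gamma.
gamma holds, so phi follows (R4).
From phi, omega, and gamma, R6 gives theta.
phi and theta hold, so beta follows (R7).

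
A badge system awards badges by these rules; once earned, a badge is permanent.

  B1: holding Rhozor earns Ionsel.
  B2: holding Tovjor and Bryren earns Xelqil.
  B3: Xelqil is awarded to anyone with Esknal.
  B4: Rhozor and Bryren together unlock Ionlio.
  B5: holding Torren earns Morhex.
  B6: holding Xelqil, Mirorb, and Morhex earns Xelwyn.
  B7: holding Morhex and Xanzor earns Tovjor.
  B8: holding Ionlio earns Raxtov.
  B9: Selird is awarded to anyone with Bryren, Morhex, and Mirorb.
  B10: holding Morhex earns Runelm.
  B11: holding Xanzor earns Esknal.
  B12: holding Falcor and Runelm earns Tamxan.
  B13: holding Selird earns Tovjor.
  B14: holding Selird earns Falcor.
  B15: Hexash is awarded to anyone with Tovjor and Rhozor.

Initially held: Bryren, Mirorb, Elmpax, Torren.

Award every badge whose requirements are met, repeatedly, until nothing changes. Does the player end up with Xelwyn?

With Torren, Morhex is earned (B5).
With Bryren, Morhex, and Mirorb, Selird is earned (B9).
With Selird, Tovjor is earned (B13).
With Tovjor and Bryren, Xelqil is earned (B2).
With Xelqil, Mirorb, and Morhex, Xelwyn is earned (B6).

Yes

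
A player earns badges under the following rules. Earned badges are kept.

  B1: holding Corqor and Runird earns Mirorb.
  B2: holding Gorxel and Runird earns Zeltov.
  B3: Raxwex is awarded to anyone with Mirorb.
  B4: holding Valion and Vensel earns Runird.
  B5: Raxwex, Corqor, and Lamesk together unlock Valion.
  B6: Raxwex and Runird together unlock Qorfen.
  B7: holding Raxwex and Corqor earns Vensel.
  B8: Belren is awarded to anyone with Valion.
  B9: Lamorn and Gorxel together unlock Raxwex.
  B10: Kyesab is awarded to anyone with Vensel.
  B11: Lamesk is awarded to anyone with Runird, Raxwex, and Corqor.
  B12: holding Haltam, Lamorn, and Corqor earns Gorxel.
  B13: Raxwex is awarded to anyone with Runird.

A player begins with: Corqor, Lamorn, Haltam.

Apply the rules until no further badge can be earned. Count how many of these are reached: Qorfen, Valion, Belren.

Qorfen would need Raxwex and Runird (B6), but Runird is never earned.
Valion would need Raxwex, Corqor, and Lamesk (B5), but Lamesk is never earned.
Belren would need Valion (B8), but Valion is never earned.
None of the 3 are reached.

0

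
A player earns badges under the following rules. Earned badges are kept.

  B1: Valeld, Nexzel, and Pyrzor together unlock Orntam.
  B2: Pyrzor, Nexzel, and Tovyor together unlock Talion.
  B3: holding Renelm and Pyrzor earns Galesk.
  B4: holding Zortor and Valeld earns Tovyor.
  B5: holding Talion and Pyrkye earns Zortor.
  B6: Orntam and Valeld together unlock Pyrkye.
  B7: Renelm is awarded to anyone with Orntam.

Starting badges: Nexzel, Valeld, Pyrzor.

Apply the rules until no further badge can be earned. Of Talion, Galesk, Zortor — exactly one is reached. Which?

With Valeld, Nexzel, and Pyrzor, Orntam is earned (B1).
With Orntam, Renelm is earned (B7).
With Renelm and Pyrzor, Galesk is earned (B3).
Talion would need Pyrzor, Nexzel, and Tovyor (B2), but Tovyor is never earned. Zortor would need Talion and Pyrkye (B5), but Talion is never earned.

Galesk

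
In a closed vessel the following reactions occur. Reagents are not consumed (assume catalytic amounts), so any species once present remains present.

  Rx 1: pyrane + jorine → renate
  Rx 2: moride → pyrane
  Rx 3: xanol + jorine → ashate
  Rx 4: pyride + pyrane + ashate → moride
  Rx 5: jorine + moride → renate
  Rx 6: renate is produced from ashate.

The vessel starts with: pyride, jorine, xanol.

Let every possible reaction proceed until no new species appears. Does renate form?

Yes

xanol and jorine present → ashate forms (Rx 3).
ashate present → renate forms (Rx 6).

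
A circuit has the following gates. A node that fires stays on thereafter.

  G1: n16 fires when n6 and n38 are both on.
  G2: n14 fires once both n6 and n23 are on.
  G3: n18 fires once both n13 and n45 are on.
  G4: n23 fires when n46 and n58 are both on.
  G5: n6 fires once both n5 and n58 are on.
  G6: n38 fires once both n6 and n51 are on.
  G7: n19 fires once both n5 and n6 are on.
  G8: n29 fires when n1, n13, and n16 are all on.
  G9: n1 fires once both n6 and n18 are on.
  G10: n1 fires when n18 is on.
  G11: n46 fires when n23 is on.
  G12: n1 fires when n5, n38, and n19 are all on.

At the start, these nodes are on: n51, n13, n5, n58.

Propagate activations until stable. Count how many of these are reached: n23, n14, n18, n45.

0

n23 would need n46 and n58 (G4), but n46 never turns on.
n14 would need n6 and n23 (G2), but n23 never turns on.
n18 would need n13 and n45 (G3), but n45 never turns on.
No rule produces n45, and it is not given.
None of the 4 are reached.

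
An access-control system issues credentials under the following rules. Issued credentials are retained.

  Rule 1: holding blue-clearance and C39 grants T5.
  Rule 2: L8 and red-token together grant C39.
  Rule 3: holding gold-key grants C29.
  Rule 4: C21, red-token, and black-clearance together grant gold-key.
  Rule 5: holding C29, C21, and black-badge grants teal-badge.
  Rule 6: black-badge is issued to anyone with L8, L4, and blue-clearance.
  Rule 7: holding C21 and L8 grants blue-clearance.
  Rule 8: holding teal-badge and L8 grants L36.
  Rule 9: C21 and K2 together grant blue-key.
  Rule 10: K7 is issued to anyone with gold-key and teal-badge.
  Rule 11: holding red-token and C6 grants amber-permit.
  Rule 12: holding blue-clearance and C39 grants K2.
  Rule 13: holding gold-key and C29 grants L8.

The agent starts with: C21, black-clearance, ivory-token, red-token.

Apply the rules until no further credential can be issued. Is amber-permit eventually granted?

No

amber-permit would need red-token and C6 (Rule 11), but C6 is never granted.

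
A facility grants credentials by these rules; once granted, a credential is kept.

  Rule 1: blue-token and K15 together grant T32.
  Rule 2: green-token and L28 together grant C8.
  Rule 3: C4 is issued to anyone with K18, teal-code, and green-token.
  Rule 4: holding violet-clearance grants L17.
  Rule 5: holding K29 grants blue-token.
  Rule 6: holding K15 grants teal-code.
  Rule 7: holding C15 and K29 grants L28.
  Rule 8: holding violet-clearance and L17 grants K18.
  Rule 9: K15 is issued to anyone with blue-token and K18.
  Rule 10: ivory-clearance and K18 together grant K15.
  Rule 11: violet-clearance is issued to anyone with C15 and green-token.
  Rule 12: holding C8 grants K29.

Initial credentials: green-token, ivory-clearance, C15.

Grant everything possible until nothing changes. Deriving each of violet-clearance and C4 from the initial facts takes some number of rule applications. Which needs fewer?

violet-clearance

violet-clearance: Holding C15 and green-token grants violet-clearance (Rule 11). [1 rule application]
C4: Holding C15 and green-token grants violet-clearance (Rule 11). Holding violet-clearance grants L17 (Rule 4). Holding violet-clearance and L17 grants K18 (Rule 8). Holding ivory-clearance and K18 grants K15 (Rule 10). Holding K15 grants teal-code (Rule 6). Holding K18, teal-code, and green-token grants C4 (Rule 3). [6 rule applications]
violet-clearance needs fewer.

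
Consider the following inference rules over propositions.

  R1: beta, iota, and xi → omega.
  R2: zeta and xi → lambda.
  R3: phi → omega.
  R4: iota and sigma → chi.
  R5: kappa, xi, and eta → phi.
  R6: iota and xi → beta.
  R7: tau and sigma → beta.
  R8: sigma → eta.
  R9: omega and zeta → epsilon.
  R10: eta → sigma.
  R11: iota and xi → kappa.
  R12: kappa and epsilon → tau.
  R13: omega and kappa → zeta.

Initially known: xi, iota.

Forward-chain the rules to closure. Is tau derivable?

iota and xi hold, so kappa follows (R11).
From iota and xi, R6 gives beta.
From beta, iota, and xi, R1 gives omega.
From omega and kappa, R13 gives zeta.
From omega and zeta, R9 gives epsilon.
From kappa and epsilon, R12 gives tau.

Yes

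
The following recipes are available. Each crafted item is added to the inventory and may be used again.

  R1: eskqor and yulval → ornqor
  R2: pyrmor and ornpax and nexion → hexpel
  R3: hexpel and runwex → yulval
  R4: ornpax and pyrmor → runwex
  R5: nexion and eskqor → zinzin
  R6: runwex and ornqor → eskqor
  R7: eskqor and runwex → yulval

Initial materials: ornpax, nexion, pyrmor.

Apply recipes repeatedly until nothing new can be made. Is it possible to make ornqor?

No

ornqor would need eskqor and yulval (R1), but eskqor is never obtained.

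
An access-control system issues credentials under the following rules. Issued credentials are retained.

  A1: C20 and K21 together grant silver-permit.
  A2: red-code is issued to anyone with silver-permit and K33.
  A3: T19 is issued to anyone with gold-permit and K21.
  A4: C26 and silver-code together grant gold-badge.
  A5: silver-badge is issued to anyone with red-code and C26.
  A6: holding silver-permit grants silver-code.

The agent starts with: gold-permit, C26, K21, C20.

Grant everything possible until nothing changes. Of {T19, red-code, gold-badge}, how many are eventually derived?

2

Holding gold-permit and K21 grants T19 (A3).
Holding C20 and K21 grants silver-permit (A1).
Holding silver-permit grants silver-code (A6).
Holding C26 and silver-code grants gold-badge (A4).
T19: reached.
red-code would need silver-permit and K33 (A2), but K33 is never granted.
gold-badge: reached.
Reached: T19 and gold-badge — 2 of the 3.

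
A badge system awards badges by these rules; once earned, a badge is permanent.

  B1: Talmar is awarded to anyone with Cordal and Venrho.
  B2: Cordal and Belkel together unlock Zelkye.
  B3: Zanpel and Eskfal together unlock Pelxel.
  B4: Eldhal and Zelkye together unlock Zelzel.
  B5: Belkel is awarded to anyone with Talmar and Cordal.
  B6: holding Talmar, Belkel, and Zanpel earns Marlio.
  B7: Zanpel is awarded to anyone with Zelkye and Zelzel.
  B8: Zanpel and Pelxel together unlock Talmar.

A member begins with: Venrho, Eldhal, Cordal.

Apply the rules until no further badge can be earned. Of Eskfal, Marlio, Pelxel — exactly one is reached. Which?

With Cordal and Venrho, Talmar is earned (B1).
With Talmar and Cordal, Belkel is earned (B5).
With Cordal and Belkel, Zelkye is earned (B2).
With Eldhal and Zelkye, Zelzel is earned (B4).
With Zelkye and Zelzel, Zanpel is earned (B7).
With Talmar, Belkel, and Zanpel, Marlio is earned (B6).
Pelxel would need Zanpel and Eskfal (B3), but Eskfal is never earned. No rule produces Eskfal, and it is not given.

Marlio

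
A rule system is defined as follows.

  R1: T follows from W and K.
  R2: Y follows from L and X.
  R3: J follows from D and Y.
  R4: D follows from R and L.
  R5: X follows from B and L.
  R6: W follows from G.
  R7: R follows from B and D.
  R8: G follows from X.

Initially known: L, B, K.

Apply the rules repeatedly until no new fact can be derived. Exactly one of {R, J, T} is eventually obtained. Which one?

T

B and L hold, so X follows (R5).
X holds, so G follows (R8).
G holds, so W follows (R6).
From W and K, R1 gives T.
R would need B and D (R7), but D is never established. J would need D and Y (R3), but D is never established.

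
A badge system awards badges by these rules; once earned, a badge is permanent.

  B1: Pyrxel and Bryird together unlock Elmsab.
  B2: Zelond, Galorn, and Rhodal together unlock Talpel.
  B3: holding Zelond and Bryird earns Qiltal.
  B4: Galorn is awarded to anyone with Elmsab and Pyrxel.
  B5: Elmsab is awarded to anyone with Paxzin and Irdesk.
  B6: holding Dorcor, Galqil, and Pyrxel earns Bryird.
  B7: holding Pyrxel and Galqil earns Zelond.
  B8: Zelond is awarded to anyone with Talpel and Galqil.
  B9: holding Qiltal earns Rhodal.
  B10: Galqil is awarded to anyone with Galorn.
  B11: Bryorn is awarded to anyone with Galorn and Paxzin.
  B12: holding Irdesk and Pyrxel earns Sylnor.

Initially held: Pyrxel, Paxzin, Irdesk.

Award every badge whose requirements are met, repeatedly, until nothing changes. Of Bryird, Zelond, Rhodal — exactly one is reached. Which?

With Paxzin and Irdesk, Elmsab is earned (B5).
With Elmsab and Pyrxel, Galorn is earned (B4).
With Galorn, Galqil is earned (B10).
With Pyrxel and Galqil, Zelond is earned (B7).
Bryird would need Dorcor, Galqil, and Pyrxel (B6), but Dorcor is never earned. Rhodal would need Qiltal (B9), but Qiltal is never earned.

Zelond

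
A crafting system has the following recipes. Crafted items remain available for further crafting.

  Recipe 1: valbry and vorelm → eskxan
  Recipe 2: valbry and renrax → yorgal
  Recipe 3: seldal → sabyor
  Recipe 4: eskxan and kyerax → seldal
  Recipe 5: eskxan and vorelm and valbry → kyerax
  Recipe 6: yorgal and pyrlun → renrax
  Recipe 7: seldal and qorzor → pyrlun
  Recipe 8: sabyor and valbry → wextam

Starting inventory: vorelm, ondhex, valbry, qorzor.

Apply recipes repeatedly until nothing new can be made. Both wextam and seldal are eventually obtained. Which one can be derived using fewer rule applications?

seldal: valbry and vorelm → eskxan (Recipe 1). eskxan and vorelm and valbry → kyerax (Recipe 5). Using Recipe 4, eskxan and kyerax make seldal. [3 rule applications]
wextam: valbry and vorelm → eskxan (Recipe 1). eskxan and vorelm and valbry → kyerax (Recipe 5). eskxan and kyerax → seldal (Recipe 4). Using Recipe 3, seldal makes sabyor. Using Recipe 8, sabyor and valbry make wextam. [5 rule applications]
seldal needs fewer.

seldal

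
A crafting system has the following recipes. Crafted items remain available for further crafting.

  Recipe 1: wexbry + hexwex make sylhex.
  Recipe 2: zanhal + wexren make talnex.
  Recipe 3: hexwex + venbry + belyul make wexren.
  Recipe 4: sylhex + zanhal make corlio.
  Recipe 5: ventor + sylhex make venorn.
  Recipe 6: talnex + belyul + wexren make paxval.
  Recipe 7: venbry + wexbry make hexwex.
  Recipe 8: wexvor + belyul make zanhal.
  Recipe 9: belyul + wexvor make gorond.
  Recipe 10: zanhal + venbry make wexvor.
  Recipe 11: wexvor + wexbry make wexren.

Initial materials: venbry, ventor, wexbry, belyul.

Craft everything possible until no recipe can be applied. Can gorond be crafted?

No

gorond would need belyul and wexvor (Recipe 9), but wexvor is never obtained.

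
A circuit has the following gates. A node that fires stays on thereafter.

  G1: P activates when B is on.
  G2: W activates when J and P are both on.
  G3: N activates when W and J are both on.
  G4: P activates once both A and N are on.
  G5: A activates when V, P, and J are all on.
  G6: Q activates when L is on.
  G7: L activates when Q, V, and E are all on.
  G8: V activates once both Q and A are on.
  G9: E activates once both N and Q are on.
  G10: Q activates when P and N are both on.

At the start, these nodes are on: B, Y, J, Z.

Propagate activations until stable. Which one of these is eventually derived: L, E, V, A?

B is on, so P activates (G1).
G2: J and P on → W on.
W and J are on, so N activates (G3).
P and N are on, so Q activates (G10).
G9: N and Q on → E on.
V would need Q and A (G8), but A never turns on. L would need Q, V, and E (G7), but V never turns on. A would need V, P, and J (G5), but V never turns on.

E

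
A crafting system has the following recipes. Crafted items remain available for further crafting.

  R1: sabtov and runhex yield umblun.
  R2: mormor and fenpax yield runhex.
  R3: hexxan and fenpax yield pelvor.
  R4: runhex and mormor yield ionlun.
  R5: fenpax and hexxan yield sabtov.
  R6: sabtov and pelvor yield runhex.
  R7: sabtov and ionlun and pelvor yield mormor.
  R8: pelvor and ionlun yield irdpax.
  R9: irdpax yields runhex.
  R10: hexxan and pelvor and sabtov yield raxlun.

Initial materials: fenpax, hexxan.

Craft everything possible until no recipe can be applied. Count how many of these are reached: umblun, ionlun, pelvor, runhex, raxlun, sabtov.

5

fenpax and hexxan → sabtov (R5).
hexxan and fenpax → pelvor (R3).
hexxan and pelvor and sabtov → raxlun (R10).
Using R6, sabtov and pelvor make runhex.
Using R1, sabtov and runhex make umblun.
umblun: reached.
ionlun would need runhex and mormor (R4), but mormor is never obtained.
pelvor: reached.
runhex: reached.
raxlun: reached.
sabtov: reached.
Reached: umblun, pelvor, runhex, raxlun, and sabtov — 5 of the 6.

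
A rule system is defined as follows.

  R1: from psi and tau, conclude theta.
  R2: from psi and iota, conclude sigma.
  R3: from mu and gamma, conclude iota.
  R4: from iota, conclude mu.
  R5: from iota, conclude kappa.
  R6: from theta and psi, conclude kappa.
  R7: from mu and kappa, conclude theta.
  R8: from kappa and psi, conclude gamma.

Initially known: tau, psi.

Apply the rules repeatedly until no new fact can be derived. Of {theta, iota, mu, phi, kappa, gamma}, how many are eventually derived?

3

psi and tau hold, so theta follows (R1).
theta and psi hold, so kappa follows (R6).
kappa and psi hold, so gamma follows (R8).
theta: reached.
iota would need mu and gamma (R3), but mu is never established.
mu would need iota (R4), but iota is never established.
No rule produces phi, and it is not given.
kappa: reached.
gamma: reached.
Reached: theta, kappa, and gamma — 3 of the 6.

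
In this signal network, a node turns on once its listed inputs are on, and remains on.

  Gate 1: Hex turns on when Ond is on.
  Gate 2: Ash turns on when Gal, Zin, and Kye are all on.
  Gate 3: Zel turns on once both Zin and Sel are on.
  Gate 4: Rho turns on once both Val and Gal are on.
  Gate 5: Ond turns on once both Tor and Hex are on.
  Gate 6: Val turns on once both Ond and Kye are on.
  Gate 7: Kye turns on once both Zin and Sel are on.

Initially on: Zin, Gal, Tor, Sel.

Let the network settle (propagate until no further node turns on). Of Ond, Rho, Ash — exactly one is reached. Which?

Zin and Sel are on, so Kye turns on (Gate 7).
Gate 2: Gal, Zin, and Kye on → Ash on.
Ond would need Tor and Hex (Gate 5), but Hex never turns on. Rho would need Val and Gal (Gate 4), but Val never turns on.

Ash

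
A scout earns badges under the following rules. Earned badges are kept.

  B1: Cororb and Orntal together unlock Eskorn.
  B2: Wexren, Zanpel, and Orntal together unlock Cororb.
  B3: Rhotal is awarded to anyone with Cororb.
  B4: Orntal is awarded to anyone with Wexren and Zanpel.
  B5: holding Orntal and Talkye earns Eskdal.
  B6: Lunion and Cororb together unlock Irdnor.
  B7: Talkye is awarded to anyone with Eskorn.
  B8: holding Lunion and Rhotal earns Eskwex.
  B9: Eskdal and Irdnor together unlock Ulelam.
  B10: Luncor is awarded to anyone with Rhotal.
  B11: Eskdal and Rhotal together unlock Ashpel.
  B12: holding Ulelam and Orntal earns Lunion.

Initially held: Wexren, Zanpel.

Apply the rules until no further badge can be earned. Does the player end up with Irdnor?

No

Irdnor would need Lunion and Cororb (B6), but Lunion is never earned.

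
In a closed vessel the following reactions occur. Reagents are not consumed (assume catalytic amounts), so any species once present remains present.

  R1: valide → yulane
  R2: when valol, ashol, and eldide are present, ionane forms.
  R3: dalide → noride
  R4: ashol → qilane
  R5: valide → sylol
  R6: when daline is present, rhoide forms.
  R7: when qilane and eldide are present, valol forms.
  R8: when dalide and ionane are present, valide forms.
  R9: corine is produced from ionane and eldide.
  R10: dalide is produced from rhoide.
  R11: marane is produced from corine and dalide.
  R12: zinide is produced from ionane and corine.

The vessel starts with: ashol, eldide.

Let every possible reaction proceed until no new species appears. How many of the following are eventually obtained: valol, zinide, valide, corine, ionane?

ashol present → qilane forms (R4).
qilane and eldide present → valol forms (R7).
valol, ashol, and eldide present → ionane forms (R2).
ionane and eldide present → corine forms (R9).
ionane and corine present → zinide forms (R12).
valol: reached.
zinide: reached.
valide would need dalide and ionane (R8), but dalide never forms.
corine: reached.
ionane: reached.
Reached: valol, zinide, corine, and ionane — 4 of the 5.

4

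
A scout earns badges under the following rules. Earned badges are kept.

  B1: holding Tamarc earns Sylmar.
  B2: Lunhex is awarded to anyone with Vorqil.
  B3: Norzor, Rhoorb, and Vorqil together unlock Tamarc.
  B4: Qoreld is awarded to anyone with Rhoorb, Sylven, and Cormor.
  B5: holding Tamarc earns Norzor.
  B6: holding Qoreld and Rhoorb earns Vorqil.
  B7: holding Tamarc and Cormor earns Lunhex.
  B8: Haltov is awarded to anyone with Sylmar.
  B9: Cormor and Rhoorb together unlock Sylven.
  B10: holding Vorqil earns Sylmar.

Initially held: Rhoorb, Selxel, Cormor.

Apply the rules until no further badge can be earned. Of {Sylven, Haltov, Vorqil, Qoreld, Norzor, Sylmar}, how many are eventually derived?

5

With Cormor and Rhoorb, Sylven is earned (B9).
With Rhoorb, Sylven, and Cormor, Qoreld is earned (B4).
With Qoreld and Rhoorb, Vorqil is earned (B6).
With Vorqil, Sylmar is earned (B10).
With Sylmar, Haltov is earned (B8).
Sylven: reached.
Haltov: reached.
Vorqil: reached.
Qoreld: reached.
Norzor would need Tamarc (B5), but Tamarc is never earned.
Sylmar: reached.
Reached: Sylven, Haltov, Vorqil, Qoreld, and Sylmar — 5 of the 6.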